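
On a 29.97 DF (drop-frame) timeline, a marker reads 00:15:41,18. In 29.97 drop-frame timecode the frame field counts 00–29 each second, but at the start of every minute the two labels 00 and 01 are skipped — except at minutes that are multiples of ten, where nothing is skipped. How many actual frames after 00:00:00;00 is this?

Complete 10-minute blocks: 1, each 17982 frames → 17982.
Remaining 5 whole minutes in the current block: 1800 + 4 × 1798 = 8992 frames.
Within the current minute: 41 × 30 + 18 − 2 = 1246 (labels ;00/;01 skipped at this minute). Total = 17982 + 8992 + 1246 = 28220.

28220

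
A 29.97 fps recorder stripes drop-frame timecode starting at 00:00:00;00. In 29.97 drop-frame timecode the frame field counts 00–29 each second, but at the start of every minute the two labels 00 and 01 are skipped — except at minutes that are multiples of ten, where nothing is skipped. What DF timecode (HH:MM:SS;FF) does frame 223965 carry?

02:04:32;29

Ten DF minutes hold 17982 frames, so frame 223965 lies in block 12 (frames 215784–233765) with 8181 frames into that block.
The block's first minute is 1800 frames and the rest 1798 each; 8181 frames reaches minute 4, so 12 × 18 + 4 × 2 = 224 labels have been skipped so far.
Adding those back, label number 223965 + 224 = 224189 at 30 labels/s is 7472 s + 29 f = 2 h 4 min 32 s frame 29, i.e. 02:04:32;29.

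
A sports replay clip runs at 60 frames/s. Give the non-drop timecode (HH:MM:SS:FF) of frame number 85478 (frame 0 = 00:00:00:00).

00:23:44:38

85478 ÷ 60 = 1424 full seconds, remainder 38 frames.
1424 s = 0 h 23 min 44 s.
Timecode: 00:23:44:38.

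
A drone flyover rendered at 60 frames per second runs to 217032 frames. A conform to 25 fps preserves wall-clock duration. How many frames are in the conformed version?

90430 frames

Target frames = source frames × (target rate / source rate) = 217032 × (25)/(60) = 217032 × 5/12 = 90430.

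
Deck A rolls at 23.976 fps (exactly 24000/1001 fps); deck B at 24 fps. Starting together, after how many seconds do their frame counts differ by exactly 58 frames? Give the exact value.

29029/12 seconds

The gap grows by |24 − 24000/1001| = 24/1001 frames per second.
Time for a 58-frame gap: 58 ÷ (24/1001) = 29029/12 s.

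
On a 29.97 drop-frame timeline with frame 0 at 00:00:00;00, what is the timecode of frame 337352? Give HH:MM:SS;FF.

03:07:36;10

Each 10-minute DF block holds 10 × 60 × 30 − 9 × 2 = 17982 frames. 337352 ÷ 17982 → 18 full blocks, remainder 13676.
Within the partial block the first minute is 1800 frames and each further minute 1798, so 7 further minute boundaries passed. Total skipped labels = 18 × 18 + 2 × 7 = 338.
Non-drop label index = 337352 + 338 = 337690; at 30 labels/s that is 03:07:36:10, i.e. DF 03:07:36;10.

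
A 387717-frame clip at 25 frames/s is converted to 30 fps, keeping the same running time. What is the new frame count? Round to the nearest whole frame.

Frames at target rate = 387717 × (30) / (25) = 2326302/5 ≈ 465260.400.
Nearest whole frame: 465260.

465260 frames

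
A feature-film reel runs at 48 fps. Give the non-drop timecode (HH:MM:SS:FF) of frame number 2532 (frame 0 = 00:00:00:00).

2532 ÷ 48 = 52 full seconds, remainder 36 frames.
52 s = 0 h 0 min 52 s.
Timecode: 00:00:52:36.

00:00:52:36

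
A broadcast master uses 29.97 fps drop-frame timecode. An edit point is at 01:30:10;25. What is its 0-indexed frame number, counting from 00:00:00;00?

162163

As if non-drop at 30 labels/s: (1 × 3600 + 30 × 60 + 10) × 30 + 25 = 162325.
Minute boundaries passed: 90; those not divisible by 10: 90 − 9 = 81; dropped labels = 2 × 81 = 162.
Actual frame index = 162325 − 162 = 162163.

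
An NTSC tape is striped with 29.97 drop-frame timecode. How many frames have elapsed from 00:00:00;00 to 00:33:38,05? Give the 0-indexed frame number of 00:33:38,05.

Complete 10-minute blocks: 3, each 17982 frames → 53946.
Remaining 3 whole minutes in the current block: 1800 + 2 × 1798 = 5396 frames.
Within the current minute: 38 × 30 + 5 − 2 = 1143 (labels ;00/;01 skipped at this minute). Total = 53946 + 5396 + 1143 = 60485.

60485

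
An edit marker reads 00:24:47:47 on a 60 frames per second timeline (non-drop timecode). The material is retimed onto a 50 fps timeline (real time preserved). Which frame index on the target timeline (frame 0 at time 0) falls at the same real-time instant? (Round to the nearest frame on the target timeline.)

Source frame index: (0×3600 + 24×60 + 47) × 60 + 47 = 89267.
Real time: 89267 / (60) = 89267/60 s.
Target frame: (89267/60) × (50) = 446335/6 ≈ 74389.167 → 74389.

frame 74389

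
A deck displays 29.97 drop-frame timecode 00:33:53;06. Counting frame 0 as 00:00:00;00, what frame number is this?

Complete 10-minute blocks: 3, each 17982 frames → 53946.
Remaining 3 whole minutes in the current block: 1800 + 2 × 1798 = 5396 frames.
Within the current minute: 53 × 30 + 6 − 2 = 1594 (labels ;00/;01 skipped at this minute). Total = 53946 + 5396 + 1594 = 60936.

60936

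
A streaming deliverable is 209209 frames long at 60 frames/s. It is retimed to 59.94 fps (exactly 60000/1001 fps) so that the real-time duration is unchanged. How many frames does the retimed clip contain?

Target frames = source frames × (target rate / source rate) = 209209 × (60000/1001)/(60) = 209209 × 1000/1001 = 209000.

209000 frames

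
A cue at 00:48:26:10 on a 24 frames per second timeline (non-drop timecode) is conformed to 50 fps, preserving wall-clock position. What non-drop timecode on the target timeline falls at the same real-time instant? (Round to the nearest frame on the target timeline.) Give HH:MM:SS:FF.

Source frame index: (0×3600 + 48×60 + 26) × 24 + 10 = 69754.
Real time: 69754 / (24) = 34877/12 s.
Target frame: (34877/12) × (50) = 871925/6 ≈ 145320.833 → 145321.
At 50 labels/s: frame 145321 → 00:48:26:21.

00:48:26:21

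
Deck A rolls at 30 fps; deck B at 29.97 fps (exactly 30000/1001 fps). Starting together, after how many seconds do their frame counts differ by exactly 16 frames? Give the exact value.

8008/15 seconds

The gap grows by |30000/1001 − 30| = 30/1001 frames per second.
Time for a 16-frame gap: 16 ÷ (30/1001) = 8008/15 s.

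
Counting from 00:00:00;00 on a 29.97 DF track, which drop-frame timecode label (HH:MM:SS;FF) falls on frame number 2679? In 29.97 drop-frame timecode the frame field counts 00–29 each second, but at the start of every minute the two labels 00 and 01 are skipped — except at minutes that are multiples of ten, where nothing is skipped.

Ten DF minutes hold 17982 frames, so frame 2679 lies in block 0 (frames 0–17981) with 2679 frames into that block.
The block's first minute is 1800 frames and the rest 1798 each; 2679 frames reaches minute 1, so 0 × 18 + 1 × 2 = 2 labels have been skipped so far.
Adding those back, label number 2679 + 2 = 2681 at 30 labels/s is 89 s + 11 f = 0 h 1 min 29 s frame 11, i.e. 00:01:29;11.

00:01:29;11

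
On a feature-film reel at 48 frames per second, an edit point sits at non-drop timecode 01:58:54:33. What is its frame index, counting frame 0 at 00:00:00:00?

Total seconds to the label: (1 × 3600 + 58 × 60 + 54) = 7134.
Frame index = 7134 × 48 + 33 = 342465.

frame 342465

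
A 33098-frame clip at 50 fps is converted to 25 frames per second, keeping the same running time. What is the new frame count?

16549 frames

Target frames = source frames × (target rate / source rate) = 33098 × (25)/(50) = 33098 × 1/2 = 16549.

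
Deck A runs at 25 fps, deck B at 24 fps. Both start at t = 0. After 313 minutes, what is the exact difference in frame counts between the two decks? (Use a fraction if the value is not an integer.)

18780 frames

313 min = 18780 s.
A emits 25 × 18780 = 469500 frames; B emits 24 × 18780 = 450720.
Difference = 18780 frames; B is behind A.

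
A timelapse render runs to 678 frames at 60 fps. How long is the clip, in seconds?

11.3 seconds

Running time = 678 / (60) = 11.3 s.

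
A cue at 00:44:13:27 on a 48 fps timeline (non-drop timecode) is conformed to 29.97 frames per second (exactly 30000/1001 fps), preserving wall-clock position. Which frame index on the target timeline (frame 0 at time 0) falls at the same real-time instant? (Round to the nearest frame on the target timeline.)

Source frame index: (0×3600 + 44×60 + 13) × 48 + 27 = 127371.
Real time: 127371 / (48) = 42457/16 s.
Target frame: (42457/16) × (30000/1001) = 79606875/1001 ≈ 79527.348 → 79527.

frame 79527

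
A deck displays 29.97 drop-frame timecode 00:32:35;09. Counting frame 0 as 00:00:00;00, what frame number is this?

Complete 10-minute blocks: 3, each 17982 frames → 53946.
Remaining 2 whole minutes in the current block: 1800 + 1 × 1798 = 3598 frames.
Within the current minute: 35 × 30 + 9 − 2 = 1057 (labels ;00/;01 skipped at this minute). Total = 53946 + 3598 + 1057 = 58601.

58601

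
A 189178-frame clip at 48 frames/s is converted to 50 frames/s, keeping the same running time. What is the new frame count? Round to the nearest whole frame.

197060 frames

Frames at target rate = 189178 × (50) / (48) = 2364725/12 ≈ 197060.417.
Nearest whole frame: 197060.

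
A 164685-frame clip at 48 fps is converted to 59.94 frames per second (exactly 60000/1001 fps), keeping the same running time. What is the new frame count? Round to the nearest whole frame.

205651 frames

Frames at target rate = 164685 × (60000/1001) / (48) = 205856250/1001 ≈ 205650.599.
Nearest whole frame: 205651.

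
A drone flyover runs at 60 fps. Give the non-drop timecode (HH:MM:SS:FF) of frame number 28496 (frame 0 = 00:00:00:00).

28496 ÷ 60 = 474 full seconds, remainder 56 frames.
474 s = 0 h 7 min 54 s.
Timecode: 00:07:54:56.

00:07:54:56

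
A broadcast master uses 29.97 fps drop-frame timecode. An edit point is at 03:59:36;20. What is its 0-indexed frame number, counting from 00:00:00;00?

430868

Complete 10-minute blocks: 23, each 17982 frames → 413586.
Remaining 9 whole minutes in the current block: 1800 + 8 × 1798 = 16184 frames.
Within the current minute: 36 × 30 + 20 − 2 = 1098 (labels ;00/;01 skipped at this minute). Total = 413586 + 16184 + 1098 = 430868.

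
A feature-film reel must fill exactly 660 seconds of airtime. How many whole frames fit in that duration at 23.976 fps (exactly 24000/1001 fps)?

15824 frames

Frames = 660 × 24000/1001 = 1440000/91 ≈ 15824.1758.
Complete frames: 15824.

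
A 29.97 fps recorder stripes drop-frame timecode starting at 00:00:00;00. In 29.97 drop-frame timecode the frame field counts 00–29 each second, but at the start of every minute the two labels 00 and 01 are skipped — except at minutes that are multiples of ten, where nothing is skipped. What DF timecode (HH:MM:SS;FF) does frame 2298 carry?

Each 10-minute DF block holds 10 × 60 × 30 − 9 × 2 = 17982 frames. 2298 ÷ 17982 → 0 full blocks, remainder 2298.
Within the partial block the first minute is 1800 frames and each further minute 1798, so 1 further minute boundary passed. Total skipped labels = 18 × 0 + 2 × 1 = 2.
Non-drop label index = 2298 + 2 = 2300; at 30 labels/s that is 00:01:16:20, i.e. DF 00:01:16;20.

00:01:16;20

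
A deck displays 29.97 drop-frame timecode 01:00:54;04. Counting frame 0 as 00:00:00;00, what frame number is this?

Complete 10-minute blocks: 6, each 17982 frames → 107892.
Remaining 0 whole minutes in the current block: 0 frames.
Within the current minute: 54 × 30 + 4 = 1624. Total = 107892 + 0 + 1624 = 109516.

109516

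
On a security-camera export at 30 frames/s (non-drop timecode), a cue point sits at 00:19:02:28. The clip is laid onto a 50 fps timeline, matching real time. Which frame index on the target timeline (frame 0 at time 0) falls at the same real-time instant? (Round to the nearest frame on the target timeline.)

Source frame index: (0×3600 + 19×60 + 2) × 30 + 28 = 34288.
Real time: 34288 / (30) = 17144/15 s.
Target frame: (17144/15) × (50) = 171440/3 ≈ 57146.667 → 57147.

frame 57147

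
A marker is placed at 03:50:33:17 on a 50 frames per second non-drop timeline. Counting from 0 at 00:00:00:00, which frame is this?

Total seconds to the label: (3 × 3600 + 50 × 60 + 33) = 13833.
Frame index = 13833 × 50 + 17 = 691667.

frame 691667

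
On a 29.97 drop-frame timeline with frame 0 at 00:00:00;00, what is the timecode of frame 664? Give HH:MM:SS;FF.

00:00:22;04

Ten DF minutes hold 17982 frames, so frame 664 lies in block 0 (frames 0–17981) with 664 frames into that block.
The block's first minute is 1800 frames and the rest 1798 each; 664 frames reaches minute 0, so 0 × 18 + 0 × 2 = 0 labels have been skipped so far.
Adding those back, label number 664 + 0 = 664 at 30 labels/s is 22 s + 4 f = 0 h 0 min 22 s frame 4, i.e. 00:00:22;04.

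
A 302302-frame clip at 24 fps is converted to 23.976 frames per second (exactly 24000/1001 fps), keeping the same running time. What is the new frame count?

Target frames = source frames × (target rate / source rate) = 302302 × (24000/1001)/(24) = 302302 × 1000/1001 = 302000.

302000 frames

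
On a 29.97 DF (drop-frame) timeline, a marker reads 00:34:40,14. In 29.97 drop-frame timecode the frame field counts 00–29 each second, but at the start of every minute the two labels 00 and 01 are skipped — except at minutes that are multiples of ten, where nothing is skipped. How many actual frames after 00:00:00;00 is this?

62352

As if non-drop at 30 labels/s: (0 × 3600 + 34 × 60 + 40) × 30 + 14 = 62414.
Minute boundaries passed: 34; those not divisible by 10: 34 − 3 = 31; dropped labels = 2 × 31 = 62.
Actual frame index = 62414 − 62 = 62352.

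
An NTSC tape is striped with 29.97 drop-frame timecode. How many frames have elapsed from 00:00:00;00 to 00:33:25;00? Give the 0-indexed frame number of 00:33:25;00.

60090

Complete 10-minute blocks: 3, each 17982 frames → 53946.
Remaining 3 whole minutes in the current block: 1800 + 2 × 1798 = 5396 frames.
Within the current minute: 25 × 30 + 0 − 2 = 748 (labels ;00/;01 skipped at this minute). Total = 53946 + 5396 + 748 = 60090.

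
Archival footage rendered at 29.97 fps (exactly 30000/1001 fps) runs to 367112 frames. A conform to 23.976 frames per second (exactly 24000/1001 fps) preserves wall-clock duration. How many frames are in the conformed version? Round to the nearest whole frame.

Frames at target rate = 367112 × (24000/1001) / (30000/1001) = 1468448/5 ≈ 293689.600.
Nearest whole frame: 293690.

293690 frames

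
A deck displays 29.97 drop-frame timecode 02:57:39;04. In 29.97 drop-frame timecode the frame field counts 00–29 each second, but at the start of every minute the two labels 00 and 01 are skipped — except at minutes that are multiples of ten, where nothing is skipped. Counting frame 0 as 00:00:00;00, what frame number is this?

319454

Complete 10-minute blocks: 17, each 17982 frames → 305694.
Remaining 7 whole minutes in the current block: 1800 + 6 × 1798 = 12588 frames.
Within the current minute: 39 × 30 + 4 − 2 = 1172 (labels ;00/;01 skipped at this minute). Total = 305694 + 12588 + 1172 = 319454.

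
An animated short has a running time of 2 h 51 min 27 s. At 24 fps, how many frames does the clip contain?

246888 frames

2 h 51 min 27 s = 10287 s.
Frames = 10287 × 24 = 246888.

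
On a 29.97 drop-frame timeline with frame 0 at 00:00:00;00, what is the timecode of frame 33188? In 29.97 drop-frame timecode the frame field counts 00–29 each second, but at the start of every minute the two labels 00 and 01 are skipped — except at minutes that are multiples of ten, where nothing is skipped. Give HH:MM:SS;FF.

Each 10-minute DF block holds 10 × 60 × 30 − 9 × 2 = 17982 frames. 33188 ÷ 17982 → 1 full block, remainder 15206.
Within the partial block the first minute is 1800 frames and each further minute 1798, so 8 further minute boundaries passed. Total skipped labels = 18 × 1 + 2 × 8 = 34.
Non-drop label index = 33188 + 34 = 33222; at 30 labels/s that is 00:18:27:12, i.e. DF 00:18:27;12.

00:18:27;12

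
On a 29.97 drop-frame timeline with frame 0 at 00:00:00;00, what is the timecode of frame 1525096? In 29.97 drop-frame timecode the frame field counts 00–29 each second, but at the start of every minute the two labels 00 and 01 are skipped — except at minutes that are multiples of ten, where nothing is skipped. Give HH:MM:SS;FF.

Ten DF minutes hold 17982 frames, so frame 1525096 lies in block 84 (frames 1510488–1528469) with 14608 frames into that block.
The block's first minute is 1800 frames and the rest 1798 each; 14608 frames reaches minute 8, so 84 × 18 + 8 × 2 = 1528 labels have been skipped so far.
Adding those back, label number 1525096 + 1528 = 1526624 at 30 labels/s is 50887 s + 14 f = 14 h 8 min 7 s frame 14, i.e. 14:08:07;14.

14:08:07;14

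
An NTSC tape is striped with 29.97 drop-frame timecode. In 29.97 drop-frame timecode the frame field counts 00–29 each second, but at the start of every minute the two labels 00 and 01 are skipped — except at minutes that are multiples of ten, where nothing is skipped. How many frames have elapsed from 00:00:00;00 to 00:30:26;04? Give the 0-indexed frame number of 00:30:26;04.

54730

Complete 10-minute blocks: 3, each 17982 frames → 53946.
Remaining 0 whole minutes in the current block: 0 frames.
Within the current minute: 26 × 30 + 4 = 784. Total = 53946 + 0 + 784 = 54730.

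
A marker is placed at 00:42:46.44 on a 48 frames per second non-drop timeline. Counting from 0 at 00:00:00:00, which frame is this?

Total seconds to the label: (0 × 3600 + 42 × 60 + 46) = 2566.
Frame index = 2566 × 48 + 44 = 123212.

123212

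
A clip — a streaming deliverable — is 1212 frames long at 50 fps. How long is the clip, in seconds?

Running time = 1212 / (50) = 24.24 s.

24.24 seconds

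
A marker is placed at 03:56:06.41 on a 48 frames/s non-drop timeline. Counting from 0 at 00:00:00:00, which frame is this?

Total seconds to the label: (3 × 3600 + 56 × 60 + 6) = 14166.
Frame index = 14166 × 48 + 41 = 680009.

680009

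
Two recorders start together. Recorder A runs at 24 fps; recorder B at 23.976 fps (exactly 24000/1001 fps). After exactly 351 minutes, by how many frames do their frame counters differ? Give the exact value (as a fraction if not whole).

38880/77 frames

351 min = 21060 s.
A emits 24 × 21060 = 505440 frames; B emits 24000/1001 × 21060 = 38880000/77.
Difference = 38880/77 frames (≈ 504.9351); B is behind A.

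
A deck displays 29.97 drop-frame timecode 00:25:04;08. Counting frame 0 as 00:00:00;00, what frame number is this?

As if non-drop at 30 labels/s: (0 × 3600 + 25 × 60 + 4) × 30 + 8 = 45128.
Minute boundaries passed: 25; those not divisible by 10: 25 − 2 = 23; dropped labels = 2 × 23 = 46.
Actual frame index = 45128 − 46 = 45082.

45082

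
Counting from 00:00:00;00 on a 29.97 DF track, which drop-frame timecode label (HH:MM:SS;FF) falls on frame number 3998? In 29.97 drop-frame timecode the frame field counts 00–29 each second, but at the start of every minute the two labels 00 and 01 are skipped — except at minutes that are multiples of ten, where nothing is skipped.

00:02:13;12

Ten DF minutes hold 17982 frames, so frame 3998 lies in block 0 (frames 0–17981) with 3998 frames into that block.
The block's first minute is 1800 frames and the rest 1798 each; 3998 frames reaches minute 2, so 0 × 18 + 2 × 2 = 4 labels have been skipped so far.
Adding those back, label number 3998 + 4 = 4002 at 30 labels/s is 133 s + 12 f = 0 h 2 min 13 s frame 12, i.e. 00:02:13;12.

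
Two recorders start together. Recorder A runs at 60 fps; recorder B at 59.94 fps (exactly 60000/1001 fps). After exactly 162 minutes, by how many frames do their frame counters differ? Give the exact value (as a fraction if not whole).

162 min = 9720 s.
A emits 60 × 9720 = 583200 frames; B emits 60000/1001 × 9720 = 583200000/1001.
Difference = 583200/1001 frames (≈ 582.6174); B is behind A.

583200/1001 frames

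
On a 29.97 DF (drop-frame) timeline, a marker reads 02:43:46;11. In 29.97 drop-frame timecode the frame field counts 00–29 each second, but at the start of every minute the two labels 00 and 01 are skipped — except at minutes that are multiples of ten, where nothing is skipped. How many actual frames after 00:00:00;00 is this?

As if non-drop at 30 labels/s: (2 × 3600 + 43 × 60 + 46) × 30 + 11 = 294791.
Minute boundaries passed: 163; those not divisible by 10: 163 − 16 = 147; dropped labels = 2 × 147 = 294.
Actual frame index = 294791 − 294 = 294497.

294497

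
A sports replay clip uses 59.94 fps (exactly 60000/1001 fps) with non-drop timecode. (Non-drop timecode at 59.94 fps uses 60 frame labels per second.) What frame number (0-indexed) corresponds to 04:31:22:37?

Total seconds to the label: (4 × 3600 + 31 × 60 + 22) = 16282.
Frame index = 16282 × 60 + 37 = 976957.

frame 976957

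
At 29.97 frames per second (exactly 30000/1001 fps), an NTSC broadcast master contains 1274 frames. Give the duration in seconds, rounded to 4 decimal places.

Running time = 1274 × 1001/30000 = 637637/15000 s ≈ 42.5091 s.

42.5091 seconds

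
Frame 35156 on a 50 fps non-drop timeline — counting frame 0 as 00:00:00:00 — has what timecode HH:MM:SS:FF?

35156 ÷ 50 = 703 full seconds, remainder 6 frames.
703 s = 0 h 11 min 43 s.
Timecode: 00:11:43:06.

00:11:43:06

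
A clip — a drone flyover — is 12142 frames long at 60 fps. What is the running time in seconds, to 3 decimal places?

Running time = 12142 × 1/60 = 6071/30 s ≈ 202.367 s.

202.367 seconds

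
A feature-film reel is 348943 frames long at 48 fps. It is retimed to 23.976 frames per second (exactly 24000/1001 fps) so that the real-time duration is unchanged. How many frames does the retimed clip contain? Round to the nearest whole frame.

174297 frames

Frames at target rate = 348943 × (24000/1001) / (48) = 24924500/143 ≈ 174297.203.
Nearest whole frame: 174297.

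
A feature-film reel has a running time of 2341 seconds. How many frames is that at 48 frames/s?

112368 frames

Frames = 2341 × 48 = 112368.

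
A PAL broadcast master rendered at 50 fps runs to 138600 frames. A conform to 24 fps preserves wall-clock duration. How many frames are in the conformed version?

Target frames = source frames × (target rate / source rate) = 138600 × (24)/(50) = 138600 × 12/25 = 66528.

66528 frames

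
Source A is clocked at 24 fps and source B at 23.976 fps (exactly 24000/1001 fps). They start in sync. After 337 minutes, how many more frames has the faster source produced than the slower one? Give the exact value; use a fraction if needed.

485280/1001 frames

337 min = 20220 s.
A emits 24 × 20220 = 485280 frames; B emits 24000/1001 × 20220 = 485280000/1001.
Difference = 485280/1001 frames (≈ 484.7952); B is behind A.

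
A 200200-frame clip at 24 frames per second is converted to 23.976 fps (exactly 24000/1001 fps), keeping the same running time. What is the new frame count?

200000 frames

Target frames = source frames × (target rate / source rate) = 200200 × (24000/1001)/(24) = 200200 × 1000/1001 = 200000.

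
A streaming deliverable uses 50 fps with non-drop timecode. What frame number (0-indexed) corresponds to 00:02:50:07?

Total seconds to the label: (0 × 3600 + 2 × 60 + 50) = 170.
Frame index = 170 × 50 + 7 = 8507.

8507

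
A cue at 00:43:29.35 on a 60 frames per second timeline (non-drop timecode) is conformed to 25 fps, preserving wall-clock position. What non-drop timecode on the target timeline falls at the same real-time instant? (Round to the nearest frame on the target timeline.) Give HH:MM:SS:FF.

Source frame index: (0×3600 + 43×60 + 29) × 60 + 35 = 156575.
Real time: 156575 / (60) = 31315/12 s.
Target frame: (31315/12) × (25) = 782875/12 ≈ 65239.583 → 65240.
At 25 labels/s: frame 65240 → 00:43:29:15.

00:43:29:15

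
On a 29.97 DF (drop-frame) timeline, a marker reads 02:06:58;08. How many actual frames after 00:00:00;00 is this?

As if non-drop at 30 labels/s: (2 × 3600 + 6 × 60 + 58) × 30 + 8 = 228548.
Minute boundaries passed: 126; those not divisible by 10: 126 − 12 = 114; dropped labels = 2 × 114 = 228.
Actual frame index = 228548 − 228 = 228320.

228320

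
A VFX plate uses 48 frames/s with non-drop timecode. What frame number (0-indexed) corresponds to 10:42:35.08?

Total seconds to the label: (10 × 3600 + 42 × 60 + 35) = 38555.
Frame index = 38555 × 48 + 8 = 1850648.

1850648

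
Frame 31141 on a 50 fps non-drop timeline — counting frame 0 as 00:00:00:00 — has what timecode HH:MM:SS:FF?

31141 ÷ 50 = 622 full seconds, remainder 41 frames.
622 s = 0 h 10 min 22 s.
Timecode: 00:10:22:41.

00:10:22:41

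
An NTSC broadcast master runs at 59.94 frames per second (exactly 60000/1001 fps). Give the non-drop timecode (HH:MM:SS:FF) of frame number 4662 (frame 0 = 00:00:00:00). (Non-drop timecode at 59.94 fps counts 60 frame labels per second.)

00:01:17:42

4662 ÷ 60 = 77 full seconds, remainder 42 frames.
77 s = 0 h 1 min 17 s.
Timecode: 00:01:17:42.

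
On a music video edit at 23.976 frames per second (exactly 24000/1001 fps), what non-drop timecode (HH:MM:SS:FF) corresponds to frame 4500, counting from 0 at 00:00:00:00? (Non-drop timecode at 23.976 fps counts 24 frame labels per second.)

4500 ÷ 24 = 187 full seconds, remainder 12 frames.
187 s = 0 h 3 min 7 s.
Timecode: 00:03:07:12.

00:03:07:12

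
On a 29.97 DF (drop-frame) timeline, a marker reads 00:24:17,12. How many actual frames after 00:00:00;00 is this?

43678

As if non-drop at 30 labels/s: (0 × 3600 + 24 × 60 + 17) × 30 + 12 = 43722.
Minute boundaries passed: 24; those not divisible by 10: 24 − 2 = 22; dropped labels = 2 × 22 = 44.
Actual frame index = 43722 − 44 = 43678.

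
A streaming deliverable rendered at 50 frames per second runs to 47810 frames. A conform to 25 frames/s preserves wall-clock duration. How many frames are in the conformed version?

23905 frames

Target frames = source frames × (target rate / source rate) = 47810 × (25)/(50) = 47810 × 1/2 = 23905.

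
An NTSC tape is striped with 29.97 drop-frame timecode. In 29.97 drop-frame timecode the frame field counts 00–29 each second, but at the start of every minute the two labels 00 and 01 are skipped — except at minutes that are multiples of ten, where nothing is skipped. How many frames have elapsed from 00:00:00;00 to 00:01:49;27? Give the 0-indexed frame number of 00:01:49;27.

Complete 10-minute blocks: 0, each 17982 frames → 0.
Remaining 1 whole minute in the current block: 1800 + 0 × 1798 = 1800 frames.
Within the current minute: 49 × 30 + 27 − 2 = 1495 (labels ;00/;01 skipped at this minute). Total = 0 + 1800 + 1495 = 3295.

3295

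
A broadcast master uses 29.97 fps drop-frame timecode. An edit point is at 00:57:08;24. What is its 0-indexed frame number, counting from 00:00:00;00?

102760

As if non-drop at 30 labels/s: (0 × 3600 + 57 × 60 + 8) × 30 + 24 = 102864.
Minute boundaries passed: 57; those not divisible by 10: 57 − 5 = 52; dropped labels = 2 × 52 = 104.
Actual frame index = 102864 − 104 = 102760.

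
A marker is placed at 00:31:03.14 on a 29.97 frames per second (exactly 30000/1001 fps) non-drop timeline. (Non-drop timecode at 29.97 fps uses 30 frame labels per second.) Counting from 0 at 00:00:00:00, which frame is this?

Total seconds to the label: (0 × 3600 + 31 × 60 + 3) = 1863.
Frame index = 1863 × 30 + 14 = 55904.

frame 55904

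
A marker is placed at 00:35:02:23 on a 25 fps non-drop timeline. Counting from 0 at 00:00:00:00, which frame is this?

frame 52573

Total seconds to the label: (0 × 3600 + 35 × 60 + 2) = 2102.
Frame index = 2102 × 25 + 23 = 52573.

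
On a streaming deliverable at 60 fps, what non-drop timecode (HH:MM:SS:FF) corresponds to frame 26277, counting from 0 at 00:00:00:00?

00:07:17:57

26277 ÷ 60 = 437 full seconds, remainder 57 frames.
437 s = 0 h 7 min 17 s.
Timecode: 00:07:17:57.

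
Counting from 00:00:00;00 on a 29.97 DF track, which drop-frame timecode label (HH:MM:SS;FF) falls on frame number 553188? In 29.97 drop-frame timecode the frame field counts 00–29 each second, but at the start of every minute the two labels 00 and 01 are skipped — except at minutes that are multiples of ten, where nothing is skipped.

05:07:38;02

Ten DF minutes hold 17982 frames, so frame 553188 lies in block 30 (frames 539460–557441) with 13728 frames into that block.
The block's first minute is 1800 frames and the rest 1798 each; 13728 frames reaches minute 7, so 30 × 18 + 7 × 2 = 554 labels have been skipped so far.
Adding those back, label number 553188 + 554 = 553742 at 30 labels/s is 18458 s + 2 f = 5 h 7 min 38 s frame 2, i.e. 05:07:38;02.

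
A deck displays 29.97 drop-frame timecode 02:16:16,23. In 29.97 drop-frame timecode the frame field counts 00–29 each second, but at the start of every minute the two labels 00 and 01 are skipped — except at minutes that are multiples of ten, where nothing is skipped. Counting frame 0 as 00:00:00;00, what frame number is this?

As if non-drop at 30 labels/s: (2 × 3600 + 16 × 60 + 16) × 30 + 23 = 245303.
Minute boundaries passed: 136; those not divisible by 10: 136 − 13 = 123; dropped labels = 2 × 123 = 246.
Actual frame index = 245303 − 246 = 245057.

245057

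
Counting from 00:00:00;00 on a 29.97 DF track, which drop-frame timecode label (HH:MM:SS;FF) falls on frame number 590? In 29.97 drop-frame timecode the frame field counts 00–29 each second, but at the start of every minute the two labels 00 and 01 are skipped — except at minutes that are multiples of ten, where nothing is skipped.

00:00:19;20

Each 10-minute DF block holds 10 × 60 × 30 − 9 × 2 = 17982 frames. 590 ÷ 17982 → 0 full blocks, remainder 590.
Within the partial block the first minute is 1800 frames and each further minute 1798, so 0 further minute boundaries passed. Total skipped labels = 18 × 0 + 2 × 0 = 0.
Non-drop label index = 590 + 0 = 590; at 30 labels/s that is 00:00:19:20, i.e. DF 00:00:19;20.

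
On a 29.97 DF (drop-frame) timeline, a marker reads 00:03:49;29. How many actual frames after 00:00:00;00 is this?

As if non-drop at 30 labels/s: (0 × 3600 + 3 × 60 + 49) × 30 + 29 = 6899.
Minute boundaries passed: 3; those not divisible by 10: 3 − 0 = 3; dropped labels = 2 × 3 = 6.
Actual frame index = 6899 − 6 = 6893.

6893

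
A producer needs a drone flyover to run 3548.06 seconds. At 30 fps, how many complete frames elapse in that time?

106441 frames

Frames = 3548.06 × 30 = 532209/5 ≈ 106441.8000.
Complete frames: 106441.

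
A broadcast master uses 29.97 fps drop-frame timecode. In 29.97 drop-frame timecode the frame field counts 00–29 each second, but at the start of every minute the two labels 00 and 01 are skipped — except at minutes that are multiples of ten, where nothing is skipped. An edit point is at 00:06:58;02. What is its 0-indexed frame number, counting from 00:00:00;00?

12530

As if non-drop at 30 labels/s: (0 × 3600 + 6 × 60 + 58) × 30 + 2 = 12542.
Minute boundaries passed: 6; those not divisible by 10: 6 − 0 = 6; dropped labels = 2 × 6 = 12.
Actual frame index = 12542 − 12 = 12530.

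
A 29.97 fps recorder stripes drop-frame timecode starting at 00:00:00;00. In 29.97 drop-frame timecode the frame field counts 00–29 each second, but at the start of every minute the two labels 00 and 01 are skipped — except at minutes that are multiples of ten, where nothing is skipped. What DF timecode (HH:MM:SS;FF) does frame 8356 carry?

00:04:38;24

Each 10-minute DF block holds 10 × 60 × 30 − 9 × 2 = 17982 frames. 8356 ÷ 17982 → 0 full blocks, remainder 8356.
Within the partial block the first minute is 1800 frames and each further minute 1798, so 4 further minute boundaries passed. Total skipped labels = 18 × 0 + 2 × 4 = 8.
Non-drop label index = 8356 + 8 = 8364; at 30 labels/s that is 00:04:38:24, i.e. DF 00:04:38;24.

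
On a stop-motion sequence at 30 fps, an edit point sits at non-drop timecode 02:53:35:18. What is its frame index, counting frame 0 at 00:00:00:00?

312468

Total seconds to the label: (2 × 3600 + 53 × 60 + 35) = 10415.
Frame index = 10415 × 30 + 18 = 312468.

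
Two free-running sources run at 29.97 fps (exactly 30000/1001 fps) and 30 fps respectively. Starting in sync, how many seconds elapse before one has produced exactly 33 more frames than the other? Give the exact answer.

The gap grows by |30 − 30000/1001| = 30/1001 frames per second.
Time for a 33-frame gap: 33 ÷ (30/1001) = 1101.1 s.

1101.1 seconds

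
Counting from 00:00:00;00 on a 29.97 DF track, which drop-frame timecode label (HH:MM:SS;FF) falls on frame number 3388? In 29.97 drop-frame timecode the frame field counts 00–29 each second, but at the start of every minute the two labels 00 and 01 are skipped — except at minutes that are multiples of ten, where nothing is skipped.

00:01:53;00

Each 10-minute DF block holds 10 × 60 × 30 − 9 × 2 = 17982 frames. 3388 ÷ 17982 → 0 full blocks, remainder 3388.
Within the partial block the first minute is 1800 frames and each further minute 1798, so 1 further minute boundary passed. Total skipped labels = 18 × 0 + 2 × 1 = 2.
Non-drop label index = 3388 + 2 = 3390; at 30 labels/s that is 00:01:53:00, i.e. DF 00:01:53;00.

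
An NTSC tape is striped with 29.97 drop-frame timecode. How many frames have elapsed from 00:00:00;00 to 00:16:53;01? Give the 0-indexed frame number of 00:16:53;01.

Complete 10-minute blocks: 1, each 17982 frames → 17982.
Remaining 6 whole minutes in the current block: 1800 + 5 × 1798 = 10790 frames.
Within the current minute: 53 × 30 + 1 − 2 = 1589 (labels ;00/;01 skipped at this minute). Total = 17982 + 10790 + 1589 = 30361.

30361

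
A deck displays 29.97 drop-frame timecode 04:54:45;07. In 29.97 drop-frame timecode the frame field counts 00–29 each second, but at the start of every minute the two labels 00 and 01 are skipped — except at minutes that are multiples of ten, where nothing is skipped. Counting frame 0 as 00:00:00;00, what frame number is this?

530027

Complete 10-minute blocks: 29, each 17982 frames → 521478.
Remaining 4 whole minutes in the current block: 1800 + 3 × 1798 = 7194 frames.
Within the current minute: 45 × 30 + 7 − 2 = 1355 (labels ;00/;01 skipped at this minute). Total = 521478 + 7194 + 1355 = 530027.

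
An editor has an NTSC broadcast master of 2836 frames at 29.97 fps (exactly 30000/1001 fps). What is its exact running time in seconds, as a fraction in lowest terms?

Running time = 2836 ÷ (30000/1001) = 2836 × 1001/30000 = 709709/7500 s.

709709/7500 seconds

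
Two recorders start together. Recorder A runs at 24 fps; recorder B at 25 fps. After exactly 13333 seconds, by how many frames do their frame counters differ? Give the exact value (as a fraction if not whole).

A emits 24 × 13333 = 319992 frames; B emits 25 × 13333 = 333325.
Difference = 13333 frames; B is ahead of A.

13333 frames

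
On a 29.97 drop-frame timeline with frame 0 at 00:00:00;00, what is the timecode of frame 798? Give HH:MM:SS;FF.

Ten DF minutes hold 17982 frames, so frame 798 lies in block 0 (frames 0–17981) with 798 frames into that block.
The block's first minute is 1800 frames and the rest 1798 each; 798 frames reaches minute 0, so 0 × 18 + 0 × 2 = 0 labels have been skipped so far.
Adding those back, label number 798 + 0 = 798 at 30 labels/s is 26 s + 18 f = 0 h 0 min 26 s frame 18, i.e. 00:00:26;18.

00:00:26;18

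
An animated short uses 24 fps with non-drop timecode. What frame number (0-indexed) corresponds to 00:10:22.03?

Total seconds to the label: (0 × 3600 + 10 × 60 + 22) = 622.
Frame index = 622 × 24 + 3 = 14931.

frame 14931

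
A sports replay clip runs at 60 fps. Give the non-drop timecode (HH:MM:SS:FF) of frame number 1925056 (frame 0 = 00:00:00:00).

08:54:44:16

1925056 ÷ 60 = 32084 full seconds, remainder 16 frames.
32084 s = 8 h 54 min 44 s.
Timecode: 08:54:44:16.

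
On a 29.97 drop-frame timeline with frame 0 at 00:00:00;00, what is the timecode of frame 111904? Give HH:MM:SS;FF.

Each 10-minute DF block holds 10 × 60 × 30 − 9 × 2 = 17982 frames. 111904 ÷ 17982 → 6 full blocks, remainder 4012.
Within the partial block the first minute is 1800 frames and each further minute 1798, so 2 further minute boundaries passed. Total skipped labels = 18 × 6 + 2 × 2 = 112.
Non-drop label index = 111904 + 112 = 112016; at 30 labels/s that is 01:02:13:26, i.e. DF 01:02:13;26.

01:02:13;26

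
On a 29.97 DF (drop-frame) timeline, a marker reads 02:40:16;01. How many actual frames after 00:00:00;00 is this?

As if non-drop at 30 labels/s: (2 × 3600 + 40 × 60 + 16) × 30 + 1 = 288481.
Minute boundaries passed: 160; those not divisible by 10: 160 − 16 = 144; dropped labels = 2 × 144 = 288.
Actual frame index = 288481 − 288 = 288193.

288193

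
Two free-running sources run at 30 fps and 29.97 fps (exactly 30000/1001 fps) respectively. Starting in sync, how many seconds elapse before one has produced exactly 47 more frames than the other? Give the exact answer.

47047/30 seconds

The gap grows by |30000/1001 − 30| = 30/1001 frames per second.
Time for a 47-frame gap: 47 ÷ (30/1001) = 47047/30 s.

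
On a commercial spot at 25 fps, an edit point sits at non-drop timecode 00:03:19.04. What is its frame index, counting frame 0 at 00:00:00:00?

Total seconds to the label: (0 × 3600 + 3 × 60 + 19) = 199.
Frame index = 199 × 25 + 4 = 4979.

frame 4979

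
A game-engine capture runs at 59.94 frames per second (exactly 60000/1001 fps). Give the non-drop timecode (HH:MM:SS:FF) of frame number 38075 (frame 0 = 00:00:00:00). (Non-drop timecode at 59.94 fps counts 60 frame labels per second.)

38075 ÷ 60 = 634 full seconds, remainder 35 frames.
634 s = 0 h 10 min 34 s.
Timecode: 00:10:34:35.

00:10:34:35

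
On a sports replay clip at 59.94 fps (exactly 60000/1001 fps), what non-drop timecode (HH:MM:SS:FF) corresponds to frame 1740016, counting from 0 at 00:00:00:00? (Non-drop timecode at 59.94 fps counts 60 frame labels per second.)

1740016 ÷ 60 = 29000 full seconds, remainder 16 frames.
29000 s = 8 h 3 min 20 s.
Timecode: 08:03:20:16.

08:03:20:16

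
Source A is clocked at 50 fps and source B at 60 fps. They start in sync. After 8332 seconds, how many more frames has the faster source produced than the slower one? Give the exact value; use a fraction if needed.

A emits 50 × 8332 = 416600 frames; B emits 60 × 8332 = 499920.
Difference = 83320 frames; B is ahead of A.

83320 frames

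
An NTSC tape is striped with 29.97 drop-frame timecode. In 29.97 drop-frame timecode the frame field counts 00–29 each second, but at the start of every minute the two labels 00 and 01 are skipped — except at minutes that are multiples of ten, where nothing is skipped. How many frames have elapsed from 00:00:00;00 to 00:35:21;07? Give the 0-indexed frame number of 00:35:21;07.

63573

Complete 10-minute blocks: 3, each 17982 frames → 53946.
Remaining 5 whole minutes in the current block: 1800 + 4 × 1798 = 8992 frames.
Within the current minute: 21 × 30 + 7 − 2 = 635 (labels ;00/;01 skipped at this minute). Total = 53946 + 8992 + 635 = 63573.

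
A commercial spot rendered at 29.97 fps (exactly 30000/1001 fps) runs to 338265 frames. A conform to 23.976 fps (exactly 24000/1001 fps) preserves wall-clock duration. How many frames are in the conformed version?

270612 frames

Target frames = source frames × (target rate / source rate) = 338265 × (24000/1001)/(30000/1001) = 338265 × 4/5 = 270612.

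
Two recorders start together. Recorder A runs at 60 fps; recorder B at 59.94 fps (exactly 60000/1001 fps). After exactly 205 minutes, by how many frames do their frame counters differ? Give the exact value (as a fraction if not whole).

205 min = 12300 s.
A emits 60 × 12300 = 738000 frames; B emits 60000/1001 × 12300 = 738000000/1001.
Difference = 738000/1001 frames (≈ 737.2627); B is behind A.

738000/1001 frames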